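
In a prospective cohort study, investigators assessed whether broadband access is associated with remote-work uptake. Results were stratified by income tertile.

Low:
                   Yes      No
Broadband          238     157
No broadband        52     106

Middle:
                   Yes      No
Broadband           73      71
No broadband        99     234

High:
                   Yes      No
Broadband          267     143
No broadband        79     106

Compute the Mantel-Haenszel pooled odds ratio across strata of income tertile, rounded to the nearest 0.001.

2.661

OR_MH = Σ(aᵢdᵢ/nᵢ) / Σ(bᵢcᵢ/nᵢ), where nᵢ is the stratum total.
Stratum 1 (Low): n = 553; a·d/n = 238·106/553 = 45.6203; b·c/n = 157·52/553 = 14.7631
Stratum 2 (Middle): n = 477; a·d/n = 73·234/477 = 35.8113; b·c/n = 71·99/477 = 14.7358
Stratum 3 (High): n = 595; a·d/n = 267·106/595 = 47.5664; b·c/n = 143·79/595 = 18.9866
OR_MH = (45.6203 + 35.8113 + 47.5664) / (14.7631 + 14.7358 + 18.9866) = 128.9980 / 48.4855 = 2.66055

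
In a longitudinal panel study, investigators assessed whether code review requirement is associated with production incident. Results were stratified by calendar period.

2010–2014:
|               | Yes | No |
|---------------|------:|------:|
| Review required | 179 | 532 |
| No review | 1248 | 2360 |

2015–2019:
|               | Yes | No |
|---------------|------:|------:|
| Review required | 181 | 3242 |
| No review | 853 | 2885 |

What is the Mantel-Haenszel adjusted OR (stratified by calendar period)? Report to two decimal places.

0.32

OR_MH = Σ(aᵢdᵢ/nᵢ) / Σ(bᵢcᵢ/nᵢ), where nᵢ is the stratum total.
Stratum 1 (2010–2014): n = 4319; a·d/n = 179·2360/4319 = 97.8097; b·c/n = 532·1248/4319 = 153.7245
Stratum 2 (2015–2019): n = 7161; a·d/n = 181·2885/7161 = 72.9207; b·c/n = 3242·853/7161 = 386.1787
OR_MH = (97.8097 + 72.9207) / (153.7245 + 386.1787) = 170.7304 / 539.9032 = 0.31622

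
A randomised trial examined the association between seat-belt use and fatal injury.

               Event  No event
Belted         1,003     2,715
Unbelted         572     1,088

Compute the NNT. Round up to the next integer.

Risk in treated group = 1003/3718 = 0.26977; risk in control = 572/1660 = 0.34458.
Absolute risk reduction = 0.34458 − 0.26977 = 0.07481
NNT = 1 / ARR = 1 / 0.07481 = 13.367 → round up → 14

14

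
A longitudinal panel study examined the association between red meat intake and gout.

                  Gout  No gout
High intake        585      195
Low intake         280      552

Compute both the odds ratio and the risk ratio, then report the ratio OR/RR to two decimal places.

2.65

Cells: a = 585, b = 195, c = 280, d = 552.
OR = (585·552)/(195·280) = 322920/54600 = 5.91429
Risk in exposed = 585/780 = 0.75000; risk in unexposed = 280/832 = 0.33654; RR = 2.22857
OR/RR = 5.91429 / 2.22857 = 2.65385
The outcome is not rare, so the OR lies further from 1 than the RR.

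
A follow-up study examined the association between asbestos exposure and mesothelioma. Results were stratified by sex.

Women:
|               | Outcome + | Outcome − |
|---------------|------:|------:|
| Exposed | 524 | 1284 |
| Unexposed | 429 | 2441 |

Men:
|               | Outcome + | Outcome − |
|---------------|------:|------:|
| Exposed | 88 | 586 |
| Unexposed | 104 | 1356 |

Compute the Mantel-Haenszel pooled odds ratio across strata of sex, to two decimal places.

OR_MH = Σ(aᵢdᵢ/nᵢ) / Σ(bᵢcᵢ/nᵢ), where nᵢ is the stratum total.
Stratum 1 (Women): n = 4678; a·d/n = 524·2441/4678 = 273.4254; b·c/n = 1284·429/4678 = 117.7503
Stratum 2 (Men): n = 2134; a·d/n = 88·1356/2134 = 55.9175; b·c/n = 586·104/2134 = 28.5586
OR_MH = (273.4254 + 55.9175) / (117.7503 + 28.5586) = 329.3429 / 146.3089 = 2.25101

2.25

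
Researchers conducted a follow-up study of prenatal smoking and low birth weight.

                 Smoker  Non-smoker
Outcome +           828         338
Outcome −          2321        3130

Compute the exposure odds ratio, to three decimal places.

3.304

Reading the table with exposure as columns: a = 828 (Smoker, case), b = 2321 (Smoker, non-case), c = 338 (Non-smoker, case), d = 3130.
OR = (a·d)/(b·c) = (828 × 3130) / (2321 × 338) = 2591640 / 784498 = 3.30356
The odds of low birth weight are about 3.30 times as high in the smoker group.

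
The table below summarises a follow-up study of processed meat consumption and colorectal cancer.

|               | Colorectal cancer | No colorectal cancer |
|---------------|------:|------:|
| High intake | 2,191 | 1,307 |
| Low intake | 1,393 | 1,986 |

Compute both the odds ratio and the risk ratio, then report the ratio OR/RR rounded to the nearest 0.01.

Cells: a = 2191, b = 1307, c = 1393, d = 1986.
OR = (2191·1986)/(1307·1393) = 4351326/1820651 = 2.38998
Risk in exposed = 2191/3498 = 0.62636; risk in unexposed = 1393/3379 = 0.41225; RR = 1.51936
OR/RR = 2.38998 / 1.51936 = 1.57302
The outcome is not rare, so the OR lies further from 1 than the RR.

1.57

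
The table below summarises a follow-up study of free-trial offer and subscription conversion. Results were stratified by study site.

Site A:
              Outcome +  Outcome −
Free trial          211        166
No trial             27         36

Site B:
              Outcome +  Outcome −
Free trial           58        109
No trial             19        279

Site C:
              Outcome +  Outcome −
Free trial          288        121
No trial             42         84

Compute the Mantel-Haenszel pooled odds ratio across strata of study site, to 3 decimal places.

OR_MH = Σ(aᵢdᵢ/nᵢ) / Σ(bᵢcᵢ/nᵢ), where nᵢ is the stratum total.
Stratum 1 (Site A): n = 440; a·d/n = 211·36/440 = 17.2636; b·c/n = 166·27/440 = 10.1864
Stratum 2 (Site B): n = 465; a·d/n = 58·279/465 = 34.8000; b·c/n = 109·19/465 = 4.4538
Stratum 3 (Site C): n = 535; a·d/n = 288·84/535 = 45.2187; b·c/n = 121·42/535 = 9.4991
OR_MH = (17.2636 + 34.8000 + 45.2187) / (10.1864 + 4.4538 + 9.4991) = 97.2823 / 24.1392 = 4.03006

4.030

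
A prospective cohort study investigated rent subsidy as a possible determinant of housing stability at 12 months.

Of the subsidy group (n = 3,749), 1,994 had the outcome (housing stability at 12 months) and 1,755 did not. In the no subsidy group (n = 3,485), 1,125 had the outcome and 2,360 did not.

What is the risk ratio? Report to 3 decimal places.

1.648

From the description: a = 1994, b = 1755, c = 1125, d = 2360.
Risk in exposed = 1994/3749 = 0.53188; risk in unexposed = 1125/3485 = 0.32281.
RR = 0.53188 / 0.32281 = 1.64763
The risk among the exposed is 1.65 times that among the unexposed.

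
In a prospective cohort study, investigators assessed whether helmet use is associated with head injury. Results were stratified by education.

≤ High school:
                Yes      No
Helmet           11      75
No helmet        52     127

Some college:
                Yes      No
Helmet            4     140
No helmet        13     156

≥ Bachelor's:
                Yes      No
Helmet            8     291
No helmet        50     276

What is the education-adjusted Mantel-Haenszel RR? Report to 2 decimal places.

RR_MH = Σ(aᵢ·n₀ᵢ/nᵢ) / Σ(cᵢ·n₁ᵢ/nᵢ), with n₁ᵢ = aᵢ+bᵢ (exposed), n₀ᵢ = cᵢ+dᵢ (unexposed), nᵢ = n₁ᵢ+n₀ᵢ.
Stratum 1 (≤ High school): n₁ = 86, n₀ = 179, n = 265; a·n₀/n = 11·179/265 = 7.4302; c·n₁/n = 52·86/265 = 16.8755
Stratum 2 (Some college): n₁ = 144, n₀ = 169, n = 313; a·n₀/n = 4·169/313 = 2.1597; c·n₁/n = 13·144/313 = 5.9808
Stratum 3 (≥ Bachelor's): n₁ = 299, n₀ = 326, n = 625; a·n₀/n = 8·326/625 = 4.1728; c·n₁/n = 50·299/625 = 23.9200
RR_MH = (7.4302 + 2.1597 + 4.1728) / (16.8755 + 5.9808 + 23.9200) = 13.7627 / 46.7763 = 0.29422

0.29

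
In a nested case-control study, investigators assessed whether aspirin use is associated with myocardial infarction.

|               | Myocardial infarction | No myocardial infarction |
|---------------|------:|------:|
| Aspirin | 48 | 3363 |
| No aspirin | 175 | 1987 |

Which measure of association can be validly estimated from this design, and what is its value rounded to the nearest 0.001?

Cells: a = 48, b = 3363, c = 175, d = 1987.
This is a nested case-control study: participants were sampled on outcome status, so risks in the source population cannot be estimated directly — relative risk is not valid here. The odds ratio is the appropriate measure.
OR = (a·d)/(b·c) = (48 × 1987) / (3363 × 175) = 95376 / 588525 = 0.16206

0.162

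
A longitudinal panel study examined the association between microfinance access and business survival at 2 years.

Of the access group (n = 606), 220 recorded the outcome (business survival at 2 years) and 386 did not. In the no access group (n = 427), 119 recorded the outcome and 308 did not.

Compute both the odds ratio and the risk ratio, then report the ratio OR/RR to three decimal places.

1.132

From the description: a = 220, b = 386, c = 119, d = 308.
OR = (220·308)/(386·119) = 67760/45934 = 1.47516
Risk in exposed = 220/606 = 0.36304; risk in unexposed = 119/427 = 0.27869; RR = 1.30266
OR/RR = 1.47516 / 1.30266 = 1.13242
The outcome is not rare, so the OR lies further from 1 than the RR.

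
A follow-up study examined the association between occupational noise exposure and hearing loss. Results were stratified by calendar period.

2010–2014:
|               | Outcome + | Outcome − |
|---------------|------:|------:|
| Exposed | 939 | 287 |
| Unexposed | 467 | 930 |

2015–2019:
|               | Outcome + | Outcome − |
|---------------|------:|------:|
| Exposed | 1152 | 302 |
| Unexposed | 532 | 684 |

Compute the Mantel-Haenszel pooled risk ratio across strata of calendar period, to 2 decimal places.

2.02

RR_MH = Σ(aᵢ·n₀ᵢ/nᵢ) / Σ(cᵢ·n₁ᵢ/nᵢ), with n₁ᵢ = aᵢ+bᵢ (exposed), n₀ᵢ = cᵢ+dᵢ (unexposed), nᵢ = n₁ᵢ+n₀ᵢ.
Stratum 1 (2010–2014): n₁ = 1226, n₀ = 1397, n = 2623; a·n₀/n = 939·1397/2623 = 500.1079; c·n₁/n = 467·1226/2623 = 218.2775
Stratum 2 (2015–2019): n₁ = 1454, n₀ = 1216, n = 2670; a·n₀/n = 1152·1216/2670 = 524.6562; c·n₁/n = 532·1454/2670 = 289.7109
RR_MH = (500.1079 + 524.6562) / (218.2775 + 289.7109) = 1024.7641 / 507.9884 = 2.01730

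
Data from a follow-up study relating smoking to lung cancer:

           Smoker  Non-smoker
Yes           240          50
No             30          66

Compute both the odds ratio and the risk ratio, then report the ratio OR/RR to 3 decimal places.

Reading the table with exposure as columns: a = 240 (Smoker, case), b = 30 (Smoker, non-case), c = 50 (Non-smoker, case), d = 66.
OR = (240·66)/(30·50) = 15840/1500 = 10.56000
Risk in exposed = 240/270 = 0.88889; risk in unexposed = 50/116 = 0.43103; RR = 2.06222
OR/RR = 10.56000 / 2.06222 = 5.12069
The outcome is not rare, so the OR lies further from 1 than the RR.

5.121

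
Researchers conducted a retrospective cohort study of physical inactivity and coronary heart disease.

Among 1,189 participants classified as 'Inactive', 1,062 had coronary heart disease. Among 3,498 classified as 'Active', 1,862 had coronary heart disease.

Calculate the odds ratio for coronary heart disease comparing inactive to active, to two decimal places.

From the description: a = 1062, b = 127, c = 1862, d = 1636.
OR = (a·d)/(b·c) = (1062 × 1636) / (127 × 1862) = 1737432 / 236474 = 7.34724
The odds of coronary heart disease are about 7.35 times as high in the inactive group.

7.35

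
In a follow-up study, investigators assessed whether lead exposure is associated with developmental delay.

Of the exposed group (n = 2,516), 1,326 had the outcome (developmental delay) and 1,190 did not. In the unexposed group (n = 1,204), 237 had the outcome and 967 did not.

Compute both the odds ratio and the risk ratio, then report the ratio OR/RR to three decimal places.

1.698

From the description: a = 1326, b = 1190, c = 237, d = 967.
OR = (1326·967)/(1190·237) = 1282242/282030 = 4.54647
Risk in exposed = 1326/2516 = 0.52703; risk in unexposed = 237/1204 = 0.19684; RR = 2.67739
OR/RR = 4.54647 / 2.67739 = 1.69810
The outcome is not rare, so the OR lies further from 1 than the RR.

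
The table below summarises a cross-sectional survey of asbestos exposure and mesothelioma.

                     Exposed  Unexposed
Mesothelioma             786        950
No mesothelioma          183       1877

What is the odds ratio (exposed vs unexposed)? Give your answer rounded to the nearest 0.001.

Reading the table with exposure as columns: a = 786 (Exposed, case), b = 183 (Exposed, non-case), c = 950 (Unexposed, case), d = 1877.
OR = (a·d)/(b·c) = (786 × 1877) / (183 × 950) = 1475322 / 173850 = 8.48618
The odds of mesothelioma are about 8.49 times as high in the exposed group.

8.486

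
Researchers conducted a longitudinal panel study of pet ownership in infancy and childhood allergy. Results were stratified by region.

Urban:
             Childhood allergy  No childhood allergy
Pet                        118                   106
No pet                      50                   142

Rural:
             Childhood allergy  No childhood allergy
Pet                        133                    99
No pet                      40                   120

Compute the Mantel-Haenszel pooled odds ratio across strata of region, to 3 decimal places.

3.546

OR_MH = Σ(aᵢdᵢ/nᵢ) / Σ(bᵢcᵢ/nᵢ), where nᵢ is the stratum total.
Stratum 1 (Urban): n = 416; a·d/n = 118·142/416 = 40.2788; b·c/n = 106·50/416 = 12.7404
Stratum 2 (Rural): n = 392; a·d/n = 133·120/392 = 40.7143; b·c/n = 99·40/392 = 10.1020
OR_MH = (40.2788 + 40.7143) / (12.7404 + 10.1020) = 80.9931 / 22.8424 = 3.54573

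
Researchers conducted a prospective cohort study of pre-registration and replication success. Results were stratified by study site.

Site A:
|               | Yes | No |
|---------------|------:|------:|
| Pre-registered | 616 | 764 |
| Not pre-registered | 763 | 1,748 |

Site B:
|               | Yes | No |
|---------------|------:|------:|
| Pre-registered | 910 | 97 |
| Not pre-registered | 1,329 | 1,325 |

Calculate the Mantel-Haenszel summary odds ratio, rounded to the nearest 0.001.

OR_MH = Σ(aᵢdᵢ/nᵢ) / Σ(bᵢcᵢ/nᵢ), where nᵢ is the stratum total.
Stratum 1 (Site A): n = 3891; a·d/n = 616·1748/3891 = 276.7330; b·c/n = 764·763/3891 = 149.8155
Stratum 2 (Site B): n = 3661; a·d/n = 910·1325/3661 = 329.3499; b·c/n = 97·1329/3661 = 35.2125
OR_MH = (276.7330 + 329.3499) / (149.8155 + 35.2125) = 606.0829 / 185.0280 = 3.27563

3.276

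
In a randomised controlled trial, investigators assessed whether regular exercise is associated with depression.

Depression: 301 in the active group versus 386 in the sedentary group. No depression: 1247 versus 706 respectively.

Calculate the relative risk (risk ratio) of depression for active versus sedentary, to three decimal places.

0.550

From the description: a = 301, b = 1247, c = 386, d = 706.
Risk in exposed = 301/1548 = 0.19444; risk in unexposed = 386/1092 = 0.35348.
RR = 0.19444 / 0.35348 = 0.55009
The risk is 45% lower among the exposed than among the unexposed.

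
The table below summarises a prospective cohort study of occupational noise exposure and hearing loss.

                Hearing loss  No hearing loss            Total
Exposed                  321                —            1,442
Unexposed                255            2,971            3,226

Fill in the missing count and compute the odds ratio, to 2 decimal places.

3.34

The missing cell is in the exposed row: 1442 − 321 = 1121.
So a = 321, b = 1121, c = 255, d = 2971.
OR = (a·d)/(b·c) = (321 × 2971) / (1121 × 255) = 953691 / 285855 = 3.33628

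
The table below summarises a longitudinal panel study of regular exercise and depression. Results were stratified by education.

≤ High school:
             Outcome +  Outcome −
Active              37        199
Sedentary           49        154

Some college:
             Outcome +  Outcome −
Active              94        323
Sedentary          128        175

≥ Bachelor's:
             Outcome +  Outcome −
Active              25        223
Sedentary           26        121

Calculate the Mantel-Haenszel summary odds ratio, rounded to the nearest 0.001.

0.461

OR_MH = Σ(aᵢdᵢ/nᵢ) / Σ(bᵢcᵢ/nᵢ), where nᵢ is the stratum total.
Stratum 1 (≤ High school): n = 439; a·d/n = 37·154/439 = 12.9795; b·c/n = 199·49/439 = 22.2118
Stratum 2 (Some college): n = 720; a·d/n = 94·175/720 = 22.8472; b·c/n = 323·128/720 = 57.4222
Stratum 3 (≥ Bachelor's): n = 395; a·d/n = 25·121/395 = 7.6582; b·c/n = 223·26/395 = 14.6785
OR_MH = (12.9795 + 22.8472 + 7.6582) / (22.2118 + 57.4222 + 14.6785) = 43.4849 / 94.3125 = 0.46107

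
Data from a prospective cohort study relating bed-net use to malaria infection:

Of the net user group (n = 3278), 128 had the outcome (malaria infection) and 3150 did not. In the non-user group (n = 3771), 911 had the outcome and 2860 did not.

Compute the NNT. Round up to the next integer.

5

Risk in treated group = 128/3278 = 0.03905; risk in control = 911/3771 = 0.24158.
Absolute risk reduction = 0.24158 − 0.03905 = 0.20253
NNT = 1 / ARR = 1 / 0.20253 = 4.937 → round up → 5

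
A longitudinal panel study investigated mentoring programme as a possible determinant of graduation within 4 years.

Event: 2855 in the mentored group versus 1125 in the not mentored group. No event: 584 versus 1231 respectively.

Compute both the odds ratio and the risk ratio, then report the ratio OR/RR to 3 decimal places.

3.077

From the description: a = 2855, b = 584, c = 1125, d = 1231.
OR = (2855·1231)/(584·1125) = 3514505/657000 = 5.34932
Risk in exposed = 2855/3439 = 0.83018; risk in unexposed = 1125/2356 = 0.47750; RR = 1.73859
OR/RR = 5.34932 / 1.73859 = 3.07682
The outcome is not rare, so the OR lies further from 1 than the RR.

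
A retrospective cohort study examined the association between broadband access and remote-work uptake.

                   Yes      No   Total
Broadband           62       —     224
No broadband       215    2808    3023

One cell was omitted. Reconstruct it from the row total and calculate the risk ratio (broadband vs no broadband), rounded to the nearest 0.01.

3.89

The missing cell is in the exposed row: 224 − 62 = 162.
So a = 62, b = 162, c = 215, d = 2808.
RR = [a/(a+b)] / [c/(c+d)] = (62/224) / (215/3023) = 0.27679/0.07112 = 3.89174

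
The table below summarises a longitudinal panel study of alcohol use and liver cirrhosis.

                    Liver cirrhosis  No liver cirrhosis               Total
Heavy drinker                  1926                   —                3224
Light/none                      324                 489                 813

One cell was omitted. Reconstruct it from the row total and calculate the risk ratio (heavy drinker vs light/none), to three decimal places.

1.499

The missing cell is in the exposed row: 3224 − 1926 = 1298.
So a = 1926, b = 1298, c = 324, d = 489.
RR = [a/(a+b)] / [c/(c+d)] = (1926/3224) / (324/813) = 0.59739/0.39852 = 1.49902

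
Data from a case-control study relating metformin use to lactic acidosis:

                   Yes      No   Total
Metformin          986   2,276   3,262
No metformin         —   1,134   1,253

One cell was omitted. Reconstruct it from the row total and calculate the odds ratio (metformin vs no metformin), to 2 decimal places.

The missing cell is in the unexposed row: 1253 − 1134 = 119.
So a = 986, b = 2276, c = 119, d = 1134.
OR = (a·d)/(b·c) = (986 × 1134) / (2276 × 119) = 1118124 / 270844 = 4.12830

4.13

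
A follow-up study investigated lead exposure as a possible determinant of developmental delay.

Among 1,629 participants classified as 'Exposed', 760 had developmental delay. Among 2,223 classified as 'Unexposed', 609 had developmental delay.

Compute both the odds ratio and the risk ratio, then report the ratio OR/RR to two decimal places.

From the description: a = 760, b = 869, c = 609, d = 1614.
OR = (760·1614)/(869·609) = 1226640/529221 = 2.31782
Risk in exposed = 760/1629 = 0.46654; risk in unexposed = 609/2223 = 0.27395; RR = 1.70300
OR/RR = 2.31782 / 1.70300 = 1.36102
The outcome is not rare, so the OR lies further from 1 than the RR.

1.36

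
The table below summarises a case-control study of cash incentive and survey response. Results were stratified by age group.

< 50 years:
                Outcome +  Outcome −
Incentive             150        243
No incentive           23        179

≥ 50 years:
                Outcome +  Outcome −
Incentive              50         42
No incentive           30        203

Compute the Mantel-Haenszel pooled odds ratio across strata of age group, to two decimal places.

OR_MH = Σ(aᵢdᵢ/nᵢ) / Σ(bᵢcᵢ/nᵢ), where nᵢ is the stratum total.
Stratum 1 (< 50 years): n = 595; a·d/n = 150·179/595 = 45.1261; b·c/n = 243·23/595 = 9.3933
Stratum 2 (≥ 50 years): n = 325; a·d/n = 50·203/325 = 31.2308; b·c/n = 42·30/325 = 3.8769
OR_MH = (45.1261 + 31.2308) / (9.3933 + 3.8769) = 76.3568 / 13.2702 = 5.75401

5.75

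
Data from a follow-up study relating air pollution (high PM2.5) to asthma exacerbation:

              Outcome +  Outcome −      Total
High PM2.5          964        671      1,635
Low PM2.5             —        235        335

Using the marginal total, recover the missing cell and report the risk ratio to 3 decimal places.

The missing cell is in the unexposed row: 335 − 235 = 100.
So a = 964, b = 671, c = 100, d = 235.
RR = [a/(a+b)] / [c/(c+d)] = (964/1635) / (100/335) = 0.58960/0.29851 = 1.97517

1.975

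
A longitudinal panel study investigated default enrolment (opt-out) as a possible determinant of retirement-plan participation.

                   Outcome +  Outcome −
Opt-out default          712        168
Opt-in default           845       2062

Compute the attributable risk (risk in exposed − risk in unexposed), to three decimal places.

0.518

Cells: a = 712, b = 168, c = 845, d = 2062.
Risk in exposed = 712/880 = 0.809091; risk in unexposed = 845/2907 = 0.290678.
Risk difference = 0.809091 − 0.290678 = 0.518413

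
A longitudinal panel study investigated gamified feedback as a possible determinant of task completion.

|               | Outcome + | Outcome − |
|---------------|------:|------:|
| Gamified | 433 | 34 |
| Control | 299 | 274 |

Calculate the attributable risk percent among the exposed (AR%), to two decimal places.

Cells: a = 433, b = 34, c = 299, d = 274.
Risk in exposed = 433/467 = 0.92719; risk in unexposed = 299/573 = 0.52182.
RR = 0.92719/0.52182 = 1.77687
AR% = (RR − 1)/RR × 100 = (1.77687 − 1)/1.77687 × 100 = 43.7211%

43.72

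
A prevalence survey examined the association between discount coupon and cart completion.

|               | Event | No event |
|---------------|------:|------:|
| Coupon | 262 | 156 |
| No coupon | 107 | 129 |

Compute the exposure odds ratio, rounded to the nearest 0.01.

Cells: a = 262, b = 156, c = 107, d = 129.
OR = (a·d)/(b·c) = (262 × 129) / (156 × 107) = 33798 / 16692 = 2.02480
The odds of cart completion are about 2.02 times as high in the coupon group.

2.02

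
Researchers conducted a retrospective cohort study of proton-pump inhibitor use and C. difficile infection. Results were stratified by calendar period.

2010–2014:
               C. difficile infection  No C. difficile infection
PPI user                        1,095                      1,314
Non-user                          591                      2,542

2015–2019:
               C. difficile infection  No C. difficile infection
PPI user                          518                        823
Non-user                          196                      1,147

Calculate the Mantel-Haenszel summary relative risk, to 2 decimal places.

RR_MH = Σ(aᵢ·n₀ᵢ/nᵢ) / Σ(cᵢ·n₁ᵢ/nᵢ), with n₁ᵢ = aᵢ+bᵢ (exposed), n₀ᵢ = cᵢ+dᵢ (unexposed), nᵢ = n₁ᵢ+n₀ᵢ.
Stratum 1 (2010–2014): n₁ = 2409, n₀ = 3133, n = 5542; a·n₀/n = 1095·3133/5542 = 619.0247; c·n₁/n = 591·2409/5542 = 256.8962
Stratum 2 (2015–2019): n₁ = 1341, n₀ = 1343, n = 2684; a·n₀/n = 518·1343/2684 = 259.1930; c·n₁/n = 196·1341/2684 = 97.9270
RR_MH = (619.0247 + 259.1930) / (256.8962 + 97.9270) = 878.2177 / 354.8232 = 2.47509

2.48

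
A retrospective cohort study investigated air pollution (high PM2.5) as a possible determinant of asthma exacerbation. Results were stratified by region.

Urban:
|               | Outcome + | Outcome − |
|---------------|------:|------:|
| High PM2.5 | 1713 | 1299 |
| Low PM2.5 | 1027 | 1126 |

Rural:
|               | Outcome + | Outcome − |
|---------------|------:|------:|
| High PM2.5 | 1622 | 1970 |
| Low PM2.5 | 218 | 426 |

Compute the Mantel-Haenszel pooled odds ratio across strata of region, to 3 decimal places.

1.492

OR_MH = Σ(aᵢdᵢ/nᵢ) / Σ(bᵢcᵢ/nᵢ), where nᵢ is the stratum total.
Stratum 1 (Urban): n = 5165; a·d/n = 1713·1126/5165 = 373.4439; b·c/n = 1299·1027/5165 = 258.2910
Stratum 2 (Rural): n = 4236; a·d/n = 1622·426/4236 = 163.1190; b·c/n = 1970·218/4236 = 101.3834
OR_MH = (373.4439 + 163.1190) / (258.2910 + 101.3834) = 536.5629 / 359.6744 = 1.49180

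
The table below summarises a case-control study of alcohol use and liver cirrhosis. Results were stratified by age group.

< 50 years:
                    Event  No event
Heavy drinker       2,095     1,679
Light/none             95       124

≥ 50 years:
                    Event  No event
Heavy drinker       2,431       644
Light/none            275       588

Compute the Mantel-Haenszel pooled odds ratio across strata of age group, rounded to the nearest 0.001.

5.041

OR_MH = Σ(aᵢdᵢ/nᵢ) / Σ(bᵢcᵢ/nᵢ), where nᵢ is the stratum total.
Stratum 1 (< 50 years): n = 3993; a·d/n = 2095·124/3993 = 65.0589; b·c/n = 1679·95/3993 = 39.9462
Stratum 2 (≥ 50 years): n = 3938; a·d/n = 2431·588/3938 = 362.9832; b·c/n = 644·275/3938 = 44.9721
OR_MH = (65.0589 + 362.9832) / (39.9462 + 44.9721) = 428.0421 / 84.9182 = 5.04064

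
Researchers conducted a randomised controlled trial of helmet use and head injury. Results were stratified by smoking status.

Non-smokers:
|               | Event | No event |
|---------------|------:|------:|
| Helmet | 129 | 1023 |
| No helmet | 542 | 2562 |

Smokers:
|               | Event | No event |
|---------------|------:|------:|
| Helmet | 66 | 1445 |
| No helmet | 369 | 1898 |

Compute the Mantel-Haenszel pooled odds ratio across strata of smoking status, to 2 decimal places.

OR_MH = Σ(aᵢdᵢ/nᵢ) / Σ(bᵢcᵢ/nᵢ), where nᵢ is the stratum total.
Stratum 1 (Non-smokers): n = 4256; a·d/n = 129·2562/4256 = 77.6546; b·c/n = 1023·542/4256 = 130.2787
Stratum 2 (Smokers): n = 3778; a·d/n = 66·1898/3778 = 33.1572; b·c/n = 1445·369/3778 = 141.1342
OR_MH = (77.6546 + 33.1572) / (130.2787 + 141.1342) = 110.8118 / 271.4129 = 0.40828

0.41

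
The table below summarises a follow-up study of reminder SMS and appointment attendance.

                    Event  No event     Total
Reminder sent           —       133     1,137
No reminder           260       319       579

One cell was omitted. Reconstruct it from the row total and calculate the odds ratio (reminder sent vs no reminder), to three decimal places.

9.262

The missing cell is in the exposed row: 1137 − 133 = 1004.
So a = 1004, b = 133, c = 260, d = 319.
OR = (a·d)/(b·c) = (1004 × 319) / (133 × 260) = 320276 / 34580 = 9.26189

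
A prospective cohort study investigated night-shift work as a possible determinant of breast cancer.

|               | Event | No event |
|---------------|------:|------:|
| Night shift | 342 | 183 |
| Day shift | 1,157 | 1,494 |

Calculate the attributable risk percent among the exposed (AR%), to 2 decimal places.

33.00

Cells: a = 342, b = 183, c = 1157, d = 1494.
Risk in exposed = 342/525 = 0.65143; risk in unexposed = 1157/2651 = 0.43644.
RR = 0.65143/0.43644 = 1.49260
AR% = (RR − 1)/RR × 100 = (1.49260 − 1)/1.49260 × 100 = 33.0028%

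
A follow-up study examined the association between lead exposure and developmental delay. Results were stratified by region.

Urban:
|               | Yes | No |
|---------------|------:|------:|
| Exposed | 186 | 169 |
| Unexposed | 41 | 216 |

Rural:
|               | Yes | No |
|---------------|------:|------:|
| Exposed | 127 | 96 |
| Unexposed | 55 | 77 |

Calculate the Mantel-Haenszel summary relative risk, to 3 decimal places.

RR_MH = Σ(aᵢ·n₀ᵢ/nᵢ) / Σ(cᵢ·n₁ᵢ/nᵢ), with n₁ᵢ = aᵢ+bᵢ (exposed), n₀ᵢ = cᵢ+dᵢ (unexposed), nᵢ = n₁ᵢ+n₀ᵢ.
Stratum 1 (Urban): n₁ = 355, n₀ = 257, n = 612; a·n₀/n = 186·257/612 = 78.1078; c·n₁/n = 41·355/612 = 23.7827
Stratum 2 (Rural): n₁ = 223, n₀ = 132, n = 355; a·n₀/n = 127·132/355 = 47.2225; c·n₁/n = 55·223/355 = 34.5493
RR_MH = (78.1078 + 47.2225) / (23.7827 + 34.5493) = 125.3304 / 58.3320 = 2.14857

2.149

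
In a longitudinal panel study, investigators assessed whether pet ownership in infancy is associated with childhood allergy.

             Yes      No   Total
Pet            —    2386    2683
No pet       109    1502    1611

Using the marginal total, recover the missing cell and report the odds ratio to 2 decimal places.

The missing cell is in the exposed row: 2683 − 2386 = 297.
So a = 297, b = 2386, c = 109, d = 1502.
OR = (a·d)/(b·c) = (297 × 1502) / (2386 × 109) = 446094 / 260074 = 1.71526

1.72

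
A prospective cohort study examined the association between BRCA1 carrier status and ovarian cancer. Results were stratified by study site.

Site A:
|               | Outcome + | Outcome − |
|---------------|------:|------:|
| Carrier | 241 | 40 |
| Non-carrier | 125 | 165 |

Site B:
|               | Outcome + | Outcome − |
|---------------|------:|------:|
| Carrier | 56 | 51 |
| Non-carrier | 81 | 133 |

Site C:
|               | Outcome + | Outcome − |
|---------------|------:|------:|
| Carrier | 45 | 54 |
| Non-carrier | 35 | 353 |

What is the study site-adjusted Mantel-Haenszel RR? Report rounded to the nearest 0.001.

RR_MH = Σ(aᵢ·n₀ᵢ/nᵢ) / Σ(cᵢ·n₁ᵢ/nᵢ), with n₁ᵢ = aᵢ+bᵢ (exposed), n₀ᵢ = cᵢ+dᵢ (unexposed), nᵢ = n₁ᵢ+n₀ᵢ.
Stratum 1 (Site A): n₁ = 281, n₀ = 290, n = 571; a·n₀/n = 241·290/571 = 122.3993; c·n₁/n = 125·281/571 = 61.5149
Stratum 2 (Site B): n₁ = 107, n₀ = 214, n = 321; a·n₀/n = 56·214/321 = 37.3333; c·n₁/n = 81·107/321 = 27.0000
Stratum 3 (Site C): n₁ = 99, n₀ = 388, n = 487; a·n₀/n = 45·388/487 = 35.8522; c·n₁/n = 35·99/487 = 7.1150
RR_MH = (122.3993 + 37.3333 + 35.8522) / (61.5149 + 27.0000 + 7.1150) = 195.5848 / 95.6299 = 2.04523

2.045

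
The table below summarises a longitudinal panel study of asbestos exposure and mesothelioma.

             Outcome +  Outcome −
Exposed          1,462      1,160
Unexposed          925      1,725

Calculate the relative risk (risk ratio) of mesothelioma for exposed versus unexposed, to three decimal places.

Cells: a = 1462, b = 1160, c = 925, d = 1725.
Risk in exposed = 1462/2622 = 0.55759; risk in unexposed = 925/2650 = 0.34906.
RR = 0.55759 / 0.34906 = 1.59742
The risk among the exposed is 1.60 times that among the unexposed.

1.597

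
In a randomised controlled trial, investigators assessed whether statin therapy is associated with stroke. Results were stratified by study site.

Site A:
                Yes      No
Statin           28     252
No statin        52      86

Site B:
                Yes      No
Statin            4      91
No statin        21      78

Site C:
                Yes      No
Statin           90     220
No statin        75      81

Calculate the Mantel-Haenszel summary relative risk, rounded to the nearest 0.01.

0.44

RR_MH = Σ(aᵢ·n₀ᵢ/nᵢ) / Σ(cᵢ·n₁ᵢ/nᵢ), with n₁ᵢ = aᵢ+bᵢ (exposed), n₀ᵢ = cᵢ+dᵢ (unexposed), nᵢ = n₁ᵢ+n₀ᵢ.
Stratum 1 (Site A): n₁ = 280, n₀ = 138, n = 418; a·n₀/n = 28·138/418 = 9.2440; c·n₁/n = 52·280/418 = 34.8325
Stratum 2 (Site B): n₁ = 95, n₀ = 99, n = 194; a·n₀/n = 4·99/194 = 2.0412; c·n₁/n = 21·95/194 = 10.2835
Stratum 3 (Site C): n₁ = 310, n₀ = 156, n = 466; a·n₀/n = 90·156/466 = 30.1288; c·n₁/n = 75·310/466 = 49.8927
RR_MH = (9.2440 + 2.0412 + 30.1288) / (34.8325 + 10.2835 + 49.8927) = 41.4140 / 95.0087 = 0.43590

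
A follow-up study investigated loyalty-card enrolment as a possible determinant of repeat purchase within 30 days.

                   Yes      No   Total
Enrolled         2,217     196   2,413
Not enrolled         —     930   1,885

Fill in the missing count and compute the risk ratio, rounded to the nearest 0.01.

The missing cell is in the unexposed row: 1885 − 930 = 955.
So a = 2217, b = 196, c = 955, d = 930.
RR = [a/(a+b)] / [c/(c+d)] = (2217/2413) / (955/1885) = 0.91877/0.50663 = 1.81349

1.81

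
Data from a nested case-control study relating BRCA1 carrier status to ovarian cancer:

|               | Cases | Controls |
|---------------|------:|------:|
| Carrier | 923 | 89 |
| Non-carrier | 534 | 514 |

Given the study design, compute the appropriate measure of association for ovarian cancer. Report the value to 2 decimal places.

Cells: a = 923, b = 89, c = 534, d = 514.
This is a nested case-control study: participants were sampled on outcome status, so risks in the source population cannot be estimated directly — relative risk is not valid here. The odds ratio is the appropriate measure.
OR = (a·d)/(b·c) = (923 × 514) / (89 × 534) = 474422 / 47526 = 9.98237

9.98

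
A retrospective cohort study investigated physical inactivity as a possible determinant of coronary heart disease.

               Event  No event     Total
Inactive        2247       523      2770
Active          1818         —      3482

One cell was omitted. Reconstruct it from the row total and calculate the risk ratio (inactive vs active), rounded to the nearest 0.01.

The missing cell is in the unexposed row: 3482 − 1818 = 1664.
So a = 2247, b = 523, c = 1818, d = 1664.
RR = [a/(a+b)] / [c/(c+d)] = (2247/2770) / (1818/3482) = 0.81119/0.52211 = 1.55367

1.55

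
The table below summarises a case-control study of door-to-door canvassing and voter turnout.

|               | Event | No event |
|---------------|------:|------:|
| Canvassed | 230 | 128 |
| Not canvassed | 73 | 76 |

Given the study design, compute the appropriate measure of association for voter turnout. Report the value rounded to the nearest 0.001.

Cells: a = 230, b = 128, c = 73, d = 76.
This is a case-control study: participants were sampled on outcome status, so risks in the source population cannot be estimated directly — relative risk is not valid here. The odds ratio is the appropriate measure.
OR = (a·d)/(b·c) = (230 × 76) / (128 × 73) = 17480 / 9344 = 1.87072

1.871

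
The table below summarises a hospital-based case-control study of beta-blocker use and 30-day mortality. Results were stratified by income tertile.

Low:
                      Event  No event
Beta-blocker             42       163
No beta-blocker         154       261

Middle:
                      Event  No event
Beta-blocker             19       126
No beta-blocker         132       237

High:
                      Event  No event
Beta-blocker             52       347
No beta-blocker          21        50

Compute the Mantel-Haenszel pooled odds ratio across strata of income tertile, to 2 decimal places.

0.36

OR_MH = Σ(aᵢdᵢ/nᵢ) / Σ(bᵢcᵢ/nᵢ), where nᵢ is the stratum total.
Stratum 1 (Low): n = 620; a·d/n = 42·261/620 = 17.6806; b·c/n = 163·154/620 = 40.4871
Stratum 2 (Middle): n = 514; a·d/n = 19·237/514 = 8.7607; b·c/n = 126·132/514 = 32.3580
Stratum 3 (High): n = 470; a·d/n = 52·50/470 = 5.5319; b·c/n = 347·21/470 = 15.5043
OR_MH = (17.6806 + 8.7607 + 5.5319) / (40.4871 + 32.3580 + 15.5043) = 31.9733 / 88.3493 = 0.36190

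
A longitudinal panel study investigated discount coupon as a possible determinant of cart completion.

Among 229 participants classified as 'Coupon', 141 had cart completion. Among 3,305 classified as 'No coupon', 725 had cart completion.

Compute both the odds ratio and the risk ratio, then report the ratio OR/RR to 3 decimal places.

From the description: a = 141, b = 88, c = 725, d = 2580.
OR = (141·2580)/(88·725) = 363780/63800 = 5.70188
Risk in exposed = 141/229 = 0.61572; risk in unexposed = 725/3305 = 0.21936; RR = 2.80684
OR/RR = 5.70188 / 2.80684 = 2.03143
The outcome is not rare, so the OR lies further from 1 than the RR.

2.031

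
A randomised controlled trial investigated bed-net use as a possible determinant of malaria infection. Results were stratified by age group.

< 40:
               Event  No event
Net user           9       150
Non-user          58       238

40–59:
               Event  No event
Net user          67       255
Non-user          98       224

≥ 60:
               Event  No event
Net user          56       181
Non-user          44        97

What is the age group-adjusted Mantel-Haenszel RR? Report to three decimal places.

0.622

RR_MH = Σ(aᵢ·n₀ᵢ/nᵢ) / Σ(cᵢ·n₁ᵢ/nᵢ), with n₁ᵢ = aᵢ+bᵢ (exposed), n₀ᵢ = cᵢ+dᵢ (unexposed), nᵢ = n₁ᵢ+n₀ᵢ.
Stratum 1 (< 40): n₁ = 159, n₀ = 296, n = 455; a·n₀/n = 9·296/455 = 5.8549; c·n₁/n = 58·159/455 = 20.2681
Stratum 2 (40–59): n₁ = 322, n₀ = 322, n = 644; a·n₀/n = 67·322/644 = 33.5000; c·n₁/n = 98·322/644 = 49.0000
Stratum 3 (≥ 60): n₁ = 237, n₀ = 141, n = 378; a·n₀/n = 56·141/378 = 20.8889; c·n₁/n = 44·237/378 = 27.5873
RR_MH = (5.8549 + 33.5000 + 20.8889) / (20.2681 + 49.0000 + 27.5873) = 60.2438 / 96.8554 = 0.62200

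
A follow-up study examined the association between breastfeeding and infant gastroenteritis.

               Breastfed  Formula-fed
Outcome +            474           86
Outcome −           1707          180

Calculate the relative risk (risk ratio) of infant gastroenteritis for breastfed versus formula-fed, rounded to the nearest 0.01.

0.67

Reading the table with exposure as columns: a = 474 (Breastfed, case), b = 1707 (Breastfed, non-case), c = 86 (Formula-fed, case), d = 180.
Risk in exposed = 474/2181 = 0.21733; risk in unexposed = 86/266 = 0.32331.
RR = 0.21733 / 0.32331 = 0.67221
The risk is 33% lower among the exposed than among the unexposed.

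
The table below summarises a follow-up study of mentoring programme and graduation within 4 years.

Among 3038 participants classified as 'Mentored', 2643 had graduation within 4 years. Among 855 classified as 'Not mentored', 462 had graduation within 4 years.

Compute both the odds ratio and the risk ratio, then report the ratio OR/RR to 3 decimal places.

From the description: a = 2643, b = 395, c = 462, d = 393.
OR = (2643·393)/(395·462) = 1038699/182490 = 5.69181
Risk in exposed = 2643/3038 = 0.86998; risk in unexposed = 462/855 = 0.54035; RR = 1.61003
OR/RR = 5.69181 / 1.61003 = 3.53523
The outcome is not rare, so the OR lies further from 1 than the RR.

3.535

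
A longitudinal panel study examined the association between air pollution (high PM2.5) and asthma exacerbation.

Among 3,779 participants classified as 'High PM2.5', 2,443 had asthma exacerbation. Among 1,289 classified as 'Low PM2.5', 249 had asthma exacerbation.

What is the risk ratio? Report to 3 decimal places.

From the description: a = 2443, b = 1336, c = 249, d = 1040.
Risk in exposed = 2443/3779 = 0.64647; risk in unexposed = 249/1289 = 0.19317.
RR = 0.64647 / 0.19317 = 3.34657
The risk among the exposed is 3.35 times that among the unexposed.

3.347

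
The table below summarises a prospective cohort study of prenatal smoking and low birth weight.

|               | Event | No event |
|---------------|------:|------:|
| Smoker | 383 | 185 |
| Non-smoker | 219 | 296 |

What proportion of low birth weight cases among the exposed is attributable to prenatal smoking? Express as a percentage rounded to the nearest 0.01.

36.94

Cells: a = 383, b = 185, c = 219, d = 296.
Risk in exposed = 383/568 = 0.67430; risk in unexposed = 219/515 = 0.42524.
RR = 0.67430/0.42524 = 1.58567
AR% = (RR − 1)/RR × 100 = (1.58567 − 1)/1.58567 × 100 = 36.9353%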